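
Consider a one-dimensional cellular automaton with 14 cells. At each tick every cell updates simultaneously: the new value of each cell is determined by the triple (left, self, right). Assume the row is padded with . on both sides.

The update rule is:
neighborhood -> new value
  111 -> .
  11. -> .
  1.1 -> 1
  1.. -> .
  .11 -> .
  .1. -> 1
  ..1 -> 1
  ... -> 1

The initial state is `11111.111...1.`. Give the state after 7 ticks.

........1....1

.....1....111.
111111.111....
......1....111
1111111.111...
.......1....11
11111111.111..
........1....1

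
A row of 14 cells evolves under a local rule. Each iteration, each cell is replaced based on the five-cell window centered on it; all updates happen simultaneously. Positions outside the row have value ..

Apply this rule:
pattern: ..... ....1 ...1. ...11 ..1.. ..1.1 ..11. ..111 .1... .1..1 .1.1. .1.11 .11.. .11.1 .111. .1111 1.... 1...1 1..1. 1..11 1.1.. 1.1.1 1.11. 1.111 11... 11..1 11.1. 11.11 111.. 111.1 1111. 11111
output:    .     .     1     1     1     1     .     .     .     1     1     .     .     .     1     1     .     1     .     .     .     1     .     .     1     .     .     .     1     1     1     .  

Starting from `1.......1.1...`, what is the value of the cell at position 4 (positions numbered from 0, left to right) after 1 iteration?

iteration 1: 1......111....
position 4 holds .

.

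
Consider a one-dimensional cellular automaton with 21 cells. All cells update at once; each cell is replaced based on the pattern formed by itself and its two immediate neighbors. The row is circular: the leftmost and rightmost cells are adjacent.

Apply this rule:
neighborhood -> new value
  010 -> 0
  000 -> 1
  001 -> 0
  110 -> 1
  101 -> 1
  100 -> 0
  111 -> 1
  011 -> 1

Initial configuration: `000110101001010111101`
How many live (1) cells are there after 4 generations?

generation 1: 010111010000101111110
generation 2: 001111100110011111110
generation 3: 101111100110011111110
generation 4: 011111100110011111111
count of 1: 16

16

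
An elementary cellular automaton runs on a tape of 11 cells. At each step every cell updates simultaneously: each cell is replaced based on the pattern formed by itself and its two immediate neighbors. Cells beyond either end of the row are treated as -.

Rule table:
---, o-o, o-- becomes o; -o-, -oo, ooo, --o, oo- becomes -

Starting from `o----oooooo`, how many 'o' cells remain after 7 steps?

-ooo-------
----ooooooo
ooo--------
---oooooooo
oo---------
--ooooooooo
o----------
count of o: 1

1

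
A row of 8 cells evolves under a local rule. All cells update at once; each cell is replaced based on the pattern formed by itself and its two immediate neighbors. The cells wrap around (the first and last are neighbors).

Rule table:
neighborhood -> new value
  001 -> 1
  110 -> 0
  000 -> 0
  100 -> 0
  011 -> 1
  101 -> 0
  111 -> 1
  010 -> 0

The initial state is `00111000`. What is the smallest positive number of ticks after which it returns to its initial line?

01110000
11100000
11000001
10000011
00000111
00001110
00011100
00111000

8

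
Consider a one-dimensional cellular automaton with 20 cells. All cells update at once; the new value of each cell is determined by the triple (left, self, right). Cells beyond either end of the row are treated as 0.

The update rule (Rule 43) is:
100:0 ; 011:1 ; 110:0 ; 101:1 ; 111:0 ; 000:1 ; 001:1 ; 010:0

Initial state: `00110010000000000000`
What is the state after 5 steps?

11100100111111111111
10001001100000000000
00110011001111111111
11100110011000000000
10001100110011111111

10001100110011111111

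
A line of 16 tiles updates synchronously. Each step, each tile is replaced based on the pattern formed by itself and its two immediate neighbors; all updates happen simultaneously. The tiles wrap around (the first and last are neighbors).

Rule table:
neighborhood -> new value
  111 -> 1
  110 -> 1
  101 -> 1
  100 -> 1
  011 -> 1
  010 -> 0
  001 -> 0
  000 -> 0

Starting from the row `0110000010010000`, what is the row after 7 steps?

0111000001001000
0111100000100100
0111110000010010
0111111000001001
1111111100000100
1111111110000010
1111111111000001

1111111111000001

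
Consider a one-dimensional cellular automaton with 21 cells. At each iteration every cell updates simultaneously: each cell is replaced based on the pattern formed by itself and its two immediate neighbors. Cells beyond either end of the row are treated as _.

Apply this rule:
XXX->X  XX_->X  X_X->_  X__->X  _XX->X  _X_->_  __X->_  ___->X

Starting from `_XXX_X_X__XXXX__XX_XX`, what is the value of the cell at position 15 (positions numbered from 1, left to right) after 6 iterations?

_XXX____X_XXXXX_XX_XX
_XXXXXX___XXXXX_XX_XX
_XXXXXXXX_XXXXX_XX_XX
_XXXXXXXX_XXXXX_XX_XX  (fixed point — unchanged through iteration 6)
position 15 holds X

X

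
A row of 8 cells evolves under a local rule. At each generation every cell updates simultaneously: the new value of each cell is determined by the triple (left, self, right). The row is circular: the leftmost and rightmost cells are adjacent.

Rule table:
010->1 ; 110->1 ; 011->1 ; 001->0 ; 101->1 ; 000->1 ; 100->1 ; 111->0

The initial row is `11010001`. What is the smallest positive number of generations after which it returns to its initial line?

12

generation 1: 01111101
generation 2: 11000111
generation 3: 01110100
generation 4: 01011111
generation 5: 11110001
generation 6: 00011101
generation 7: 11010111
generation 8: 01111100
generation 9: 01000111
generation 10: 11110101
generation 11: 00011111
generation 12: 11010001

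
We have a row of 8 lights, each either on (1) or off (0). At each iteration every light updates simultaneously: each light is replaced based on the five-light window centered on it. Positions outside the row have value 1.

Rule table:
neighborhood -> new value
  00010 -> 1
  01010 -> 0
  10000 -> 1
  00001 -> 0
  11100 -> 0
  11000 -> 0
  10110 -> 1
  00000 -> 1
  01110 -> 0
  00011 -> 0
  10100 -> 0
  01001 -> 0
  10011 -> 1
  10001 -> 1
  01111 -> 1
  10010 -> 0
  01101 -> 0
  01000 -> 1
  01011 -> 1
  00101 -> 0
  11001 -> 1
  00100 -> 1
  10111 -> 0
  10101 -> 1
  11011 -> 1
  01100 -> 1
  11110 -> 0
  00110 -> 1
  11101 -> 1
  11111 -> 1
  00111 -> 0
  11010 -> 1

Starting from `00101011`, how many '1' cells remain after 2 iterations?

10001101
00101010
count of 1: 3

3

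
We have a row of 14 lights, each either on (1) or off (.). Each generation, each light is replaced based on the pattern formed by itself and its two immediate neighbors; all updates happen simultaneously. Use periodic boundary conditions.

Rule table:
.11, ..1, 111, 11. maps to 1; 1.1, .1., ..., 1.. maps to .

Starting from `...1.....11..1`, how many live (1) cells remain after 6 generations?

generation 1: ..1.....111.1.
generation 2: .1.....1111...
generation 3: 1.....11111...
generation 4: .....111111..1
generation 5: ....1111111.1.
generation 6: ...11111111...
count of 1: 8

8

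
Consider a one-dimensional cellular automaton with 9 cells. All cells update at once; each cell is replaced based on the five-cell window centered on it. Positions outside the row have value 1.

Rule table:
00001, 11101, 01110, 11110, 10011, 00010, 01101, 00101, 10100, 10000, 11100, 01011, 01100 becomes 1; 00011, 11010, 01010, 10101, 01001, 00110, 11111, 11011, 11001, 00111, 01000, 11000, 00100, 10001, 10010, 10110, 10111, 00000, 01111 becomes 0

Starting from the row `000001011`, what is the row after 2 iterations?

iteration 1: 010111100
iteration 2: 001001101

001001101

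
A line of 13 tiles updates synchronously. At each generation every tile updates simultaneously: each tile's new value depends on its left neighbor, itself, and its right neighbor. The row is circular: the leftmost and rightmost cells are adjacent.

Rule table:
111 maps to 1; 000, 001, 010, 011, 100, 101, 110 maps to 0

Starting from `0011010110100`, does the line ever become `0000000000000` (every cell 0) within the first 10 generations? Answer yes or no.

generation 1: 0000000000000
all cells are 0 at generation 1

yes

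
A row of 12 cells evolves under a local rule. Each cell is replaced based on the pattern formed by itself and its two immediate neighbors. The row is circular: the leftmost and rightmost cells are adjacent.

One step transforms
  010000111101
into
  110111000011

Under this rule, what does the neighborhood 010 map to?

At position 1 the neighborhood is 010; the next row has 1 there.

1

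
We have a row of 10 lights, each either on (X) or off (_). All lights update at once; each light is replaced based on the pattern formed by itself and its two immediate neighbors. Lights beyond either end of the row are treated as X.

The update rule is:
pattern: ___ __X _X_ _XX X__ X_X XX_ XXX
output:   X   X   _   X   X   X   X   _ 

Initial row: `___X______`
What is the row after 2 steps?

XXX_XXXXXX
__XXX_____

__XXX_____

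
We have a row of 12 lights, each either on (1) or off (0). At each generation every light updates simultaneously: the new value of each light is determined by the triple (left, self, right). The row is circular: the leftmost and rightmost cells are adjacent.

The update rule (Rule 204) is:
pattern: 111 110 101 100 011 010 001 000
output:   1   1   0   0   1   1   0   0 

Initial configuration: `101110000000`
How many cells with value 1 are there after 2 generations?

101110000000  (fixed point — unchanged through generation 2)
count of 1: 4

4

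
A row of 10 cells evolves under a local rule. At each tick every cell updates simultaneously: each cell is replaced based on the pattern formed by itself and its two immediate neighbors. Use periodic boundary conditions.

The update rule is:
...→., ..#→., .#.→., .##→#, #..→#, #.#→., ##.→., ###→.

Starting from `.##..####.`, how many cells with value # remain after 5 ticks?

1

.#.#.#...#
......#...
.......#..
........#.
.........#
count of #: 1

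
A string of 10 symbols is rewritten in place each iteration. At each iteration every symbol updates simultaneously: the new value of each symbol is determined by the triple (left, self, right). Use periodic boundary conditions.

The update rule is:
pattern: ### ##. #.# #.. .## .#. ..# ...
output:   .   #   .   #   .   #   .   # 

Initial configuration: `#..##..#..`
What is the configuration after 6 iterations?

##..##.##.
.##..#..#.
..##.##.##
#..#..#..#
##.##.##..
.#..#..##.

.#..#..##.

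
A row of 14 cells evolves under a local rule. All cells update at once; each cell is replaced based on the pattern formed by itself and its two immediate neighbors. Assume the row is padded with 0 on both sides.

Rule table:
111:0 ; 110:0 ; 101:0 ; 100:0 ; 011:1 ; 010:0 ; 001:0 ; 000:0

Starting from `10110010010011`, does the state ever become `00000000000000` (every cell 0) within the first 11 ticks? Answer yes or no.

yes

00100000000010
00000000000000
all cells are 0 at tick 2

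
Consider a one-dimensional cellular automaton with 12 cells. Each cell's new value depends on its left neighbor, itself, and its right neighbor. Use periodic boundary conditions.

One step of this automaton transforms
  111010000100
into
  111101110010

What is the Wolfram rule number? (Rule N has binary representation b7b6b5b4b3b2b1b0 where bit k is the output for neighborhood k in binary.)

position 1: 111 → 1  (bit 7 = 1)
position 2: 110 → 1  (bit 6 = 1)
position 3: 101 → 1  (bit 5 = 1)
position 5: 100 → 1  (bit 4 = 1)
position 0: 011 → 1  (bit 3 = 1)
position 4: 010 → 0  (bit 2 = 0)
position 8: 001 → 0  (bit 1 = 0)
position 6: 000 → 1  (bit 0 = 1)
bits b7..b0 = 11111001 = 249

249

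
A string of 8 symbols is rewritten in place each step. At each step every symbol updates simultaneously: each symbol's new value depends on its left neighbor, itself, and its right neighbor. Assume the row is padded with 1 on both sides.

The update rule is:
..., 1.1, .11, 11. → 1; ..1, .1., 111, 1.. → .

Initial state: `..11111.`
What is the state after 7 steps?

..1...11
....1.1.
.11..1.1
111...11
..1.1.1.
...1.1.1
.1..1.11

.1..1.11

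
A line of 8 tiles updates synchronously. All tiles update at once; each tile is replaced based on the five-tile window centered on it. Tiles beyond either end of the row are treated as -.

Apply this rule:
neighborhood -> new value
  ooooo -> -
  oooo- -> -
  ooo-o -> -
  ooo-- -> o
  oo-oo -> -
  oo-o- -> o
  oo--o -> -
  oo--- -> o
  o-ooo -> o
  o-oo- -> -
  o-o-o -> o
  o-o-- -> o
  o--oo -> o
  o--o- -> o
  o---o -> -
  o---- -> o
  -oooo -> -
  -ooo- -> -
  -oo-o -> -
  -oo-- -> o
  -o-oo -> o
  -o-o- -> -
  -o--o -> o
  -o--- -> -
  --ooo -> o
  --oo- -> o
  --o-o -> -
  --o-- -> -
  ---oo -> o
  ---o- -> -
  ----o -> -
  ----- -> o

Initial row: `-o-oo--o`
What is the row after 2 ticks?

--o-o-o-
----o-o-

----o-o-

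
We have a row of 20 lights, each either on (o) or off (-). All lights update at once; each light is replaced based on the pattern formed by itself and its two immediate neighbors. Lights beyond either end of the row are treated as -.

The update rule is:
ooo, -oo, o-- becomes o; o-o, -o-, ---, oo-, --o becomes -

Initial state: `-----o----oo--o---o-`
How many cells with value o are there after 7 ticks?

2

tick 1: ------o---o-o--o---o
tick 2: -------o-----o--o---
tick 3: --------o-----o--o--
tick 4: ---------o-----o--o-
tick 5: ----------o-----o--o
tick 6: -----------o-----o--
tick 7: ------------o-----o-
count of o: 2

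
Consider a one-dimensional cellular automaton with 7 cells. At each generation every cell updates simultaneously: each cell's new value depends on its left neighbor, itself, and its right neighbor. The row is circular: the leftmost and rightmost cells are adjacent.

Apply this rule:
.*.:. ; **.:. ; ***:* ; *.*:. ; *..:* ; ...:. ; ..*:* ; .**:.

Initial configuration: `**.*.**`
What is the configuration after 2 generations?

generation 1: *.....*
generation 2: .*...*.

.*...*.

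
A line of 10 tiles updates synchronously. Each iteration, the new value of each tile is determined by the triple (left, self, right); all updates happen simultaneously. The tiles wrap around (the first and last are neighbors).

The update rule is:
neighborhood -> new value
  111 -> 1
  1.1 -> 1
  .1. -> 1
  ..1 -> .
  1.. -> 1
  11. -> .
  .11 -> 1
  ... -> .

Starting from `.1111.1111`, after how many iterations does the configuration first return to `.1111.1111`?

iteration 1: 1111.1111.
iteration 2: 111.1111.1
iteration 3: 11.1111.11
iteration 4: 1.1111.111
iteration 5: .1111.1111

5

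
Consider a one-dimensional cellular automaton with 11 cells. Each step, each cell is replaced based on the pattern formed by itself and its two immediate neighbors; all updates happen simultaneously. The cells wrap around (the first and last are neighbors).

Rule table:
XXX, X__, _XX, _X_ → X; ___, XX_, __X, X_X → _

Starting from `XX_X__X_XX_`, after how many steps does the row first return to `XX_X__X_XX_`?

step 1: X__XX_X_X__
step 2: XX_X__X_XX_

2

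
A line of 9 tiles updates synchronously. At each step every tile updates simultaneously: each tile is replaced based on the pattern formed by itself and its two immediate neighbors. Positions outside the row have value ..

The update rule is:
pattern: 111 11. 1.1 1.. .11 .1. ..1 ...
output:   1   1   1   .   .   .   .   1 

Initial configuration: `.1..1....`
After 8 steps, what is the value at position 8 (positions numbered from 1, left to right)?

.

......111
11111..11
.1111...1
..111.1..
1..111..1
....11...
111..1.11
.11...1.1
position 8 holds .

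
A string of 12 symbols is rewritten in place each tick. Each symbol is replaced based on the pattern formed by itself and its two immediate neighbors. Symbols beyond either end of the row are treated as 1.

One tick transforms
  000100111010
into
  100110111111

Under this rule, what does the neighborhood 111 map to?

At position 7 the neighborhood is 111; the next row has 1 there.

1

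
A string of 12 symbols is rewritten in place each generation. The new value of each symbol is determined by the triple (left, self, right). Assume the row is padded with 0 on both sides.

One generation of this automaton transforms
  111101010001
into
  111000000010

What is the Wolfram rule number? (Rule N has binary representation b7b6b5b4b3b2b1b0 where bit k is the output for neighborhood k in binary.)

position 1: 111 → 1  (bit 7 = 1)
position 3: 110 → 0  (bit 6 = 0)
position 4: 101 → 0  (bit 5 = 0)
position 8: 100 → 0  (bit 4 = 0)
position 0: 011 → 1  (bit 3 = 1)
position 5: 010 → 0  (bit 2 = 0)
position 10: 001 → 1  (bit 1 = 1)
position 9: 000 → 0  (bit 0 = 0)
bits b7..b0 = 10001010 = 138

138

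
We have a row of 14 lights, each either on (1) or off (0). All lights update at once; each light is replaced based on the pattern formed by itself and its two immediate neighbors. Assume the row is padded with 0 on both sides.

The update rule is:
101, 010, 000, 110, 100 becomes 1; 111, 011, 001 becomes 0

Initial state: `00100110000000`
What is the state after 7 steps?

10110011111111
11011000000001
01101111111101
00110000000111
10011111110001
11000000011101
01111111000111

01111111000111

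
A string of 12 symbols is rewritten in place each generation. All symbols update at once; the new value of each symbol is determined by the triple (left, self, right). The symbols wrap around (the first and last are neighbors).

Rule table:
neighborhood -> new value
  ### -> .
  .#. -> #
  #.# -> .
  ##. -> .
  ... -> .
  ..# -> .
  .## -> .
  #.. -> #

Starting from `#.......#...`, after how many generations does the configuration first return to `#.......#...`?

generation 1: ##......##..
generation 2: ..#.......#.
generation 3: ..##......##
generation 4: #...#.......
generation 5: ##..##......
generation 6: ..#...#.....
generation 7: ..##..##....
generation 8: ....#...#...
generation 9: ....##..##..
generation 10: ......#...#.
generation 11: ......##..##
generation 12: #.......#...

12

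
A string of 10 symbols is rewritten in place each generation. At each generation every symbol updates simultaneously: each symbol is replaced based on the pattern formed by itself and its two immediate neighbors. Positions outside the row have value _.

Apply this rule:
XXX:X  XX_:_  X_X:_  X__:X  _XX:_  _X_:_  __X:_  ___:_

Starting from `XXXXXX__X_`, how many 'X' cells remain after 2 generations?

_XXXX_X__X
__XX___X__
count of X: 3

3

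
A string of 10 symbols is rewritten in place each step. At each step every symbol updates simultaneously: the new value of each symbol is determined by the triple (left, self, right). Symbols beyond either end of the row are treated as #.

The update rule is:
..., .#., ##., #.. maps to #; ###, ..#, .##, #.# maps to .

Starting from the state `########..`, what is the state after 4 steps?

####..#.#.

.......##.
######..#.
.....##.#.
####..#.#.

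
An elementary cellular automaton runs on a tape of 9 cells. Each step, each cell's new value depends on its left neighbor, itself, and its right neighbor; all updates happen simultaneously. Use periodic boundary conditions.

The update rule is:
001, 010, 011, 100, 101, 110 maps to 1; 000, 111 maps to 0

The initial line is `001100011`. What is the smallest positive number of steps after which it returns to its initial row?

111110111
000011100
000110110
001111111
111000001
001100011

6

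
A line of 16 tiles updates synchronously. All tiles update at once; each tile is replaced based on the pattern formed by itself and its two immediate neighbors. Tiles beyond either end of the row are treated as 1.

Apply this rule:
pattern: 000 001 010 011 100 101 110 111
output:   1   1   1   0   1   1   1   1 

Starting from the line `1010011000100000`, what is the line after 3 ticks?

1111101111111111
1111110111111111
1111111011111111

1111111011111111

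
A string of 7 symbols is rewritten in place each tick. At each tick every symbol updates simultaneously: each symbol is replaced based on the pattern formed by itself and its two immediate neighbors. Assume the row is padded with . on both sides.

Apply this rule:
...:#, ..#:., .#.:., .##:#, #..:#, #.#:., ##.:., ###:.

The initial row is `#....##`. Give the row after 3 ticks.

..###..

.###.#.
.#....#
..###..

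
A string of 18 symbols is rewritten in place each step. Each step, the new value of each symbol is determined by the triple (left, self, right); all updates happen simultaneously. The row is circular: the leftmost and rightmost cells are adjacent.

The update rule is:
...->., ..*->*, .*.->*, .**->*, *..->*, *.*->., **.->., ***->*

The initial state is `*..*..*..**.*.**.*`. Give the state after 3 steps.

.*******..**..***.

.*********..*.*..*
.********.***.****
.*******..**..***.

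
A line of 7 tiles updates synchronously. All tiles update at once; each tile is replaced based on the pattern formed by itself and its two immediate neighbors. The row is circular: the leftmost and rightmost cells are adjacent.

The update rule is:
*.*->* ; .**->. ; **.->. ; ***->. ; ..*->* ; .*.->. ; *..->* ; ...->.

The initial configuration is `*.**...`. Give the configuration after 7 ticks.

tick 1: .*..*.*
tick 2: *.**.*.
tick 3: .*..*.*  (repeats tick 1; period 2)
tick 7: .*..*.*

.*..*.*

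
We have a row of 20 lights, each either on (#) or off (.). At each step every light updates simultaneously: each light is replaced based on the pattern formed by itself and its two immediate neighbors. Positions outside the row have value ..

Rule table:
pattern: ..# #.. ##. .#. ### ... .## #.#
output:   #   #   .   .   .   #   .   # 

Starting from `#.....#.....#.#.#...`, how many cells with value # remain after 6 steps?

step 1: .#####.#####.#.#.###
step 2: #.....#.....#.#.#...  (repeats step 0; period 2)
step 6: #.....#.....#.#.#...
count of #: 5

5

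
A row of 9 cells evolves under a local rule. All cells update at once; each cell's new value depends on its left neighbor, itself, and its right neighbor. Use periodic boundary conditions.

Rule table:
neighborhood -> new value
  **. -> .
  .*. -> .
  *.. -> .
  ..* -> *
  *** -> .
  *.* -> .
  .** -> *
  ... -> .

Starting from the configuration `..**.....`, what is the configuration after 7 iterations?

....**...

.**......
**.......
*.......*
.......**
......**.
.....**..
....**...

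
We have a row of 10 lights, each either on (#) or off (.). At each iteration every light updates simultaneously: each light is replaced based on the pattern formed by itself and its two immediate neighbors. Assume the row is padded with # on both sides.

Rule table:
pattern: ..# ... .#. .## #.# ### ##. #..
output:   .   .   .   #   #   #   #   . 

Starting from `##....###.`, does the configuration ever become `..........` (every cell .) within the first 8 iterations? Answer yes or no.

no

iteration 1: ##....####
iteration 2: ##....####  (fixed point — unchanged through iteration 8)
iteration 8 is ##....####, still not uniform .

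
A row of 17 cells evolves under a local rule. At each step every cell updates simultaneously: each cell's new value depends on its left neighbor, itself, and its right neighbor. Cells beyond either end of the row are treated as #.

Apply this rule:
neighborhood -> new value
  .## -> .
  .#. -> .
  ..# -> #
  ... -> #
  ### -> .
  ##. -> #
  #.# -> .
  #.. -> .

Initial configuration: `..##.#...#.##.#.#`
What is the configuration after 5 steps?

step 1: .#.#...##...#....
step 2: .....##.#.##..###
step 3: .####.#....#.#...
step 4: ....#...###....##
step 5: .###..##..#.###..

.###..##..#.###..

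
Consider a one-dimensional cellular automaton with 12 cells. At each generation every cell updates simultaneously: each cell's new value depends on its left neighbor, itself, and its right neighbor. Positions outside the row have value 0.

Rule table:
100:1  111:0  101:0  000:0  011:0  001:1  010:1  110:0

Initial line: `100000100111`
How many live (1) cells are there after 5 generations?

generation 1: 110001111000
generation 2: 001010000100
generation 3: 011011001110
generation 4: 100000110001
generation 5: 110001001011
count of 1: 6

6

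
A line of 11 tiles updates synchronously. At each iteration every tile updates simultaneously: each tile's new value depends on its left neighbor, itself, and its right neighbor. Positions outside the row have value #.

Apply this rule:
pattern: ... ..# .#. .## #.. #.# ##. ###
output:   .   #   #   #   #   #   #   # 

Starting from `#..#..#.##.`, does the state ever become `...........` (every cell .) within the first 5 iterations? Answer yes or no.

no

###########
###########  (fixed point — unchanged through iteration 5)
iteration 5 is ###########, still not uniform .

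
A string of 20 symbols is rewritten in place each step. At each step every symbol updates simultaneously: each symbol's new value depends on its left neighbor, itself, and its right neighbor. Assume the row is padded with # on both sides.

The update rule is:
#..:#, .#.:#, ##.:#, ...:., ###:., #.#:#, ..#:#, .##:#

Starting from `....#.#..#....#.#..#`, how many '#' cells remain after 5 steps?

11

#..########..#######
####......####......
...##....##..##....#
#.####..########..##
###..####......####.
count of #: 11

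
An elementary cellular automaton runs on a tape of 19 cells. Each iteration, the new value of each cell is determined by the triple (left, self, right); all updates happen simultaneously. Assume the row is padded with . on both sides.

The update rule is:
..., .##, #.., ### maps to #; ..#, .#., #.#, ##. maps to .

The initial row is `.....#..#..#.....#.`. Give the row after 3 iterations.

iteration 1: ####..#..#..####..#
iteration 2: ###.#..#..#.###.#..
iteration 3: ##...#..#...##...##

##...#..#...##...##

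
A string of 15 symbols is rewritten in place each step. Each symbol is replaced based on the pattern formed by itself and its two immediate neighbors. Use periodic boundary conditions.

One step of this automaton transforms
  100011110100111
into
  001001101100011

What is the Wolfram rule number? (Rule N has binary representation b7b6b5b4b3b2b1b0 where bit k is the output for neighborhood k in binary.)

position 5: 111 → 1  (bit 7 = 1)
position 0: 110 → 0  (bit 6 = 0)
position 8: 101 → 1  (bit 5 = 1)
position 1: 100 → 0  (bit 4 = 0)
position 4: 011 → 0  (bit 3 = 0)
position 9: 010 → 1  (bit 2 = 1)
position 3: 001 → 0  (bit 1 = 0)
position 2: 000 → 1  (bit 0 = 1)
bits b7..b0 = 10100101 = 165

165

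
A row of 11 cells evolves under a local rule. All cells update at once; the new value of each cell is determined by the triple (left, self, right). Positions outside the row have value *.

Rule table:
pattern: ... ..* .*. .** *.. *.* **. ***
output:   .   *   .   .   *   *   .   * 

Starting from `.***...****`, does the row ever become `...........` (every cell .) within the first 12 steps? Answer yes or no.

step 1: *.*.*.*.***
step 2: .*.*.*.*.**
step 3: *.*.*.*.*.*
step 4: .*.*.*.*.*.
step 5: *.*.*.*.*.*  (repeats step 3; period 2)
step 12: .*.*.*.*.*.
step 12 is .*.*.*.*.*., still not uniform .

no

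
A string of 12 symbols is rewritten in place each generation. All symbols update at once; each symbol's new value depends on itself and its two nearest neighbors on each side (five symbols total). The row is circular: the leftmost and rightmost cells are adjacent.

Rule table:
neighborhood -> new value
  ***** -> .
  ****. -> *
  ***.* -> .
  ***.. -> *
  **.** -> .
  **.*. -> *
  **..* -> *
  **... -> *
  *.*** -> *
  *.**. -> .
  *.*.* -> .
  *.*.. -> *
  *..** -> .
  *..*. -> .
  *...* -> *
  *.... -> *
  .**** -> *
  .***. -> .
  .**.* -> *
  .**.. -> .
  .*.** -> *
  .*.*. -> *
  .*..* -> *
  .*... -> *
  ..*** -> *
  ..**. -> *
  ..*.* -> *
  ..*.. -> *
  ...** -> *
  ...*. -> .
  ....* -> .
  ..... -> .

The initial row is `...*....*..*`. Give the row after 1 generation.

**.***..**.*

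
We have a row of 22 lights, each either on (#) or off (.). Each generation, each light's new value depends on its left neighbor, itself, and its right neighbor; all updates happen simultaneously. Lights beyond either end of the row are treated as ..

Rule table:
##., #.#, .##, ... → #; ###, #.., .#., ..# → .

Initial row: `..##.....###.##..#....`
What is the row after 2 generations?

generation 1: #.##.###.#.####....###
generation 2: .#####.##.##..#.##.#.#

.#####.##.##..#.##.#.#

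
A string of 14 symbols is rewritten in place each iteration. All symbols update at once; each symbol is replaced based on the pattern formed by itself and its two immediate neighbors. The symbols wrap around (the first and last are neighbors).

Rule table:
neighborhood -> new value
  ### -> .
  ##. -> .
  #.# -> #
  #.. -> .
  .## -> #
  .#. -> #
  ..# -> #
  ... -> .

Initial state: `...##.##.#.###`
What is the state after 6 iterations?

##.##......##.

iteration 1: ..##.##.####..
iteration 2: .##.##.##.....
iteration 3: ##.##.##......
iteration 4: #.##.##......#
iteration 5: .##.##......##
iteration 6: ##.##......##.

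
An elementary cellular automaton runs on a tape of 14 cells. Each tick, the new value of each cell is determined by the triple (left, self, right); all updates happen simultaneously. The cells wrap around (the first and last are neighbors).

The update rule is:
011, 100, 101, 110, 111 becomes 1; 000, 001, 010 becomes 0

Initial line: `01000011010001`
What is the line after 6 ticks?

10100011101000
01010011110100
00101011111010
00010111111101
10001111111110
01001111111111

01001111111111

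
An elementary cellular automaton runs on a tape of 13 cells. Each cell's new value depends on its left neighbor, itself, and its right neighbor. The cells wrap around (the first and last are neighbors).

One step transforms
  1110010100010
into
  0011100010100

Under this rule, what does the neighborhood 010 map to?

At position 5 the neighborhood is 010; the next row has 0 there.

0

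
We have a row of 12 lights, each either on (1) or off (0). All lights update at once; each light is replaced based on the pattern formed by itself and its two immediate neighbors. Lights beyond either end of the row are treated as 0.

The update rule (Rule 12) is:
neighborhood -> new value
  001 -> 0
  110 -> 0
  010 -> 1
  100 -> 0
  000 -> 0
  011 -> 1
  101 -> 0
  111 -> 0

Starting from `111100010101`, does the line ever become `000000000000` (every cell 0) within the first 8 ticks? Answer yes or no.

100000010101
100000010101  (fixed point — unchanged through tick 8)
tick 8 is 100000010101, still not uniform 0

no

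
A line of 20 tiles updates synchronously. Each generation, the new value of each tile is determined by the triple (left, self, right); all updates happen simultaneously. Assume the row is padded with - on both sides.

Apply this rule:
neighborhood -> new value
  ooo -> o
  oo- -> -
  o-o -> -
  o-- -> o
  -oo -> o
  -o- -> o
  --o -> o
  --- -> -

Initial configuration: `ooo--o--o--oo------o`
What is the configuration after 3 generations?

oooooooooo-ooo-ooo-o

oo-ooooooooo-o----oo
o--oooooooo--oo--oo-
oooooooooo-ooo-ooo-o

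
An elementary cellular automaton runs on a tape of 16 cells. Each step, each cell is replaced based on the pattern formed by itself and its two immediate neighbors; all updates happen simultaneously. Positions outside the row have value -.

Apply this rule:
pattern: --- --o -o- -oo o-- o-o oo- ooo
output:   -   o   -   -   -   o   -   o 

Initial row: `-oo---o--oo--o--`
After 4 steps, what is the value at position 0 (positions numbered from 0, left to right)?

o----o--o---o---
----o--o---o----
---o--o---o-----
--o--o---o------
position 0 holds -

-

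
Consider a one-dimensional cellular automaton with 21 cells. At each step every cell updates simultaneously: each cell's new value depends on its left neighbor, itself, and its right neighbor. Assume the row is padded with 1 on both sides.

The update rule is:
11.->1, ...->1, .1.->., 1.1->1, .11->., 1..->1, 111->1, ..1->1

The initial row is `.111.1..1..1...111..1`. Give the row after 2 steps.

step 1: 1.111.11.11.111.1111.
step 2: 11.111.11.11.111.1111

11.111.11.11.111.1111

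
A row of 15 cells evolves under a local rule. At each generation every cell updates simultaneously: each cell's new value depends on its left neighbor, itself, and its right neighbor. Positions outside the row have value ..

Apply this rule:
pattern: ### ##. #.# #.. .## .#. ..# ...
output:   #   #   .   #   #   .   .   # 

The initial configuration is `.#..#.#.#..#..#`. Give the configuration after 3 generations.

..#......#..#..
#..#####..#..##
.#.######..#.##

.#.######..#.##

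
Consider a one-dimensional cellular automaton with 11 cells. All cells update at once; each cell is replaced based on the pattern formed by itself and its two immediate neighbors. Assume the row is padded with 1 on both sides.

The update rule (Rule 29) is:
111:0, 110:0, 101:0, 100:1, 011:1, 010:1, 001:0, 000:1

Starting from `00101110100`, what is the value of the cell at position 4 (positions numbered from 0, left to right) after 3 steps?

1

10101000110
00101110100  (repeats step 0; period 2)
step 3: 10101000110
position 4 holds 1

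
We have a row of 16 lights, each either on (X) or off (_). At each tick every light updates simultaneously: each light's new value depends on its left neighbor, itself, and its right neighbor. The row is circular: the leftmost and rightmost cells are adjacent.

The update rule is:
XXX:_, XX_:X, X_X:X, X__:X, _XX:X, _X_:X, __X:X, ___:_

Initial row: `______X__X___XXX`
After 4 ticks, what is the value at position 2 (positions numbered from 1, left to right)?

X____XXXXXX_XX_X
XX__XX____XXXXXX
_XXXXXX__XX_____
XX____XXXXXX____
position 2 holds X

X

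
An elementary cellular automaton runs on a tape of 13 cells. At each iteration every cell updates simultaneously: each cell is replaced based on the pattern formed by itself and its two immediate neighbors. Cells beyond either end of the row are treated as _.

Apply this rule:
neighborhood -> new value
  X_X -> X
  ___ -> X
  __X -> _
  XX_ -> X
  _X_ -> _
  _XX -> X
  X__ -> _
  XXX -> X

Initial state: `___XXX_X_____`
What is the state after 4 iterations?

XX_XXXX__XXXX
XXXXXXX__XXXX
XXXXXXX__XXXX  (fixed point — unchanged through iteration 4)

XXXXXXX__XXXX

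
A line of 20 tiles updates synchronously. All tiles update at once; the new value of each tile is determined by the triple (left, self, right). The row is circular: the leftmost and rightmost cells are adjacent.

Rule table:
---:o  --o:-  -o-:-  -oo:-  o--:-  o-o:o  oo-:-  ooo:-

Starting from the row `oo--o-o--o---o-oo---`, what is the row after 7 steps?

step 1: -----o-----o--o---o-
step 2: oooo---ooo------o---
step 3: -----o-----oooo---o-
step 4: oooo---ooo------o---  (repeats step 2; period 2)
step 7: -----o-----oooo---o-

-----o-----oooo---o-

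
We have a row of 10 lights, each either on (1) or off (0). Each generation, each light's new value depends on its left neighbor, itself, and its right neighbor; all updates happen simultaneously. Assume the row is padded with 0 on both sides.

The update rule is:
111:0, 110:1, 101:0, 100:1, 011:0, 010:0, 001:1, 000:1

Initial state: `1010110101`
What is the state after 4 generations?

1111011110

generation 1: 0000010000
generation 2: 1111101111
generation 3: 0000100001
generation 4: 1111011110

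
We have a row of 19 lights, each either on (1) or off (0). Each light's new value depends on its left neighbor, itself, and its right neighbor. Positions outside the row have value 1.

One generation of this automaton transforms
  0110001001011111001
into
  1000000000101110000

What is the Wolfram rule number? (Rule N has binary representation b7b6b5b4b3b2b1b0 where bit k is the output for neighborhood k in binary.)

160

position 12: 111 → 1  (bit 7 = 1)
position 2: 110 → 0  (bit 6 = 0)
position 0: 101 → 1  (bit 5 = 1)
position 3: 100 → 0  (bit 4 = 0)
position 1: 011 → 0  (bit 3 = 0)
position 6: 010 → 0  (bit 2 = 0)
position 5: 001 → 0  (bit 1 = 0)
position 4: 000 → 0  (bit 0 = 0)
bits b7..b0 = 10100000 = 160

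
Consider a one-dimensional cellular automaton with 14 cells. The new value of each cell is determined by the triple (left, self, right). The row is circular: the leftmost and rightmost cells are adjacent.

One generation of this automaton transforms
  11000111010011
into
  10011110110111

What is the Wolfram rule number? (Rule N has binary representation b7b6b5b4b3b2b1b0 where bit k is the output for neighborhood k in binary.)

175

position 0: 111 → 1  (bit 7 = 1)
position 1: 110 → 0  (bit 6 = 0)
position 8: 101 → 1  (bit 5 = 1)
position 2: 100 → 0  (bit 4 = 0)
position 5: 011 → 1  (bit 3 = 1)
position 9: 010 → 1  (bit 2 = 1)
position 4: 001 → 1  (bit 1 = 1)
position 3: 000 → 1  (bit 0 = 1)
bits b7..b0 = 10101111 = 175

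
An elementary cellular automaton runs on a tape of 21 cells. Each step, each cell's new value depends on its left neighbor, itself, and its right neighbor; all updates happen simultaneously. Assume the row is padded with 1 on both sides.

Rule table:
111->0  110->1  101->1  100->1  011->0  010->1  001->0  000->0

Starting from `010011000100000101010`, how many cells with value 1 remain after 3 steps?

111001100110000111111
001100110011000000000
100110011001100000000
count of 1: 7

7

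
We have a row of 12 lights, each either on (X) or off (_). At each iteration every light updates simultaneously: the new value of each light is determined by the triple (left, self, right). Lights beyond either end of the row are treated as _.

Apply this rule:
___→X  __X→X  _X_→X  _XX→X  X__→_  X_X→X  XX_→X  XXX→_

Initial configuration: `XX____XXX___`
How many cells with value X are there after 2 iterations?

10

XX_XXXX_X_XX
XXXX__XXXXXX
count of X: 10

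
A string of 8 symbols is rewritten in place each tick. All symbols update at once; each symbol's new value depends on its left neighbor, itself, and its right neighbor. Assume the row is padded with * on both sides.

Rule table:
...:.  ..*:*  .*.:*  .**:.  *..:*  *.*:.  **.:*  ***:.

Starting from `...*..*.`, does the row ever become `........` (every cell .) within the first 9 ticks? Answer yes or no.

no

*.*****.
*.....*.
**...**.
.**.*.*.
..*.*.*.
***.*.*.
..*.*.*.  (repeats tick 5; period 2)
tick 9: ..*.*.*.
tick 9 is ..*.*.*., still not uniform .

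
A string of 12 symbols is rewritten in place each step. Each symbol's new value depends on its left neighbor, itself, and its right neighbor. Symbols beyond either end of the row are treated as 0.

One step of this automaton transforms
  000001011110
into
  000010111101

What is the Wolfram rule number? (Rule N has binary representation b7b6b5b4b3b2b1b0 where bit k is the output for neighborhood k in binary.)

position 8: 111 → 1  (bit 7 = 1)
position 10: 110 → 0  (bit 6 = 0)
position 6: 101 → 1  (bit 5 = 1)
position 11: 100 → 1  (bit 4 = 1)
position 7: 011 → 1  (bit 3 = 1)
position 5: 010 → 0  (bit 2 = 0)
position 4: 001 → 1  (bit 1 = 1)
position 0: 000 → 0  (bit 0 = 0)
bits b7..b0 = 10111010 = 186

186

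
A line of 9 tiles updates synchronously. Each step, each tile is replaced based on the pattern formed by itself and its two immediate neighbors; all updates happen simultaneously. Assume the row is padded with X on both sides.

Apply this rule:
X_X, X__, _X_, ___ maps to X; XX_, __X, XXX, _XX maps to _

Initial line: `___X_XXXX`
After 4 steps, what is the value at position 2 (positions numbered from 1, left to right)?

step 1: XX_XX____
step 2: __X__XXX_
step 3: X_XX____X
step 4: _X__XXX__
position 2 holds X

X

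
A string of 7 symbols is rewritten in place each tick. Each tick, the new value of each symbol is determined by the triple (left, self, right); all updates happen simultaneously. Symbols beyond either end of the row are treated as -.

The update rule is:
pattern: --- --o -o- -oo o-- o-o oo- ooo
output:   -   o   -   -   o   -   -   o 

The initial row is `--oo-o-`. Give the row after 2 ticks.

o-o--o-

tick 1: -o----o
tick 2: o-o--o-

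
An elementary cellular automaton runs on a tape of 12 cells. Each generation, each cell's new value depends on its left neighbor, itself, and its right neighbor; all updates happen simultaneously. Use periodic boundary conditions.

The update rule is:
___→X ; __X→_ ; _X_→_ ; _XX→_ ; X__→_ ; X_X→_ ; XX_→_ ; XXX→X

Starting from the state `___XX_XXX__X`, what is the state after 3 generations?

generation 1: _X_____X____
generation 2: ___XXX___XXX
generation 3: _X__X__X__X_

_X__X__X__X_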